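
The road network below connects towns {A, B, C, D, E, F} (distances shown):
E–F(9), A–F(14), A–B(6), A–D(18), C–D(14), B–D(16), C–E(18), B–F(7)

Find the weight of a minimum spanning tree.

52

Prim, starting at B.
Step 1: cheapest edge leaving the tree is A–B (6); add A.
Step 2: cheapest edge leaving the tree is B–F (7); add F.
Step 3: cheapest edge leaving the tree is E–F (9); add E.
Step 4: cheapest edge leaving the tree is B–D (16); add D.
Step 5: cheapest edge leaving the tree is C–D (14); add C.
MST edges: A–B, B–F, E–F, B–D, C–D; total weight 6+7+9+16+14 = 52.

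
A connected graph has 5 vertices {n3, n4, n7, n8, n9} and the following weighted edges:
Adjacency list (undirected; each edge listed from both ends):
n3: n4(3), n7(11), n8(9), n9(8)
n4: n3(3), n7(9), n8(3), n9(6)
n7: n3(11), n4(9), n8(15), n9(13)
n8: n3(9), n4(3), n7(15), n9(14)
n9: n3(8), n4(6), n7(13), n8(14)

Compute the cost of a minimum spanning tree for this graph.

21

Prim, starting at n4.
Step 1: frontier [n3-n4 3, n4-n8 3, n4-n9 6, n4-n7 9] → take n3-n4 (3); add n3.
Step 2: frontier [n3-n9 8, n3-n8 9, n3-n7 11, n4-n8 3, n4-n9 6, n4-n7 9] → take n4-n8 (3); add n8.
Step 3: frontier [n3-n9 8, n3-n7 11, n4-n9 6, n4-n7 9, n8-n9 14, n7-n8 15] → take n4-n9 (6); add n9.
Step 4: frontier [n3-n7 11, n4-n7 9, n7-n8 15, n7-n9 13] → take n4-n7 (9); add n7.
MST edges: n3-n4, n4-n8, n4-n9, n4-n7; total weight 3+3+6+9 = 21.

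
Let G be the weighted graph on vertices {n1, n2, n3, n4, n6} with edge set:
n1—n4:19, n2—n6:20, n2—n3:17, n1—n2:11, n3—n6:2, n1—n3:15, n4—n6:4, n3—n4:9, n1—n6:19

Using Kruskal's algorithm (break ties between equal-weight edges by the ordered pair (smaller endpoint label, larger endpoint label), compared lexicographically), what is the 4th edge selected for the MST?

Sort edges by weight, then run Kruskal:
n3—n6 (2): add. Components now {n1} {n3,n6} {n2} {n4}
n4—n6 (4): add. Components now {n1} {n3,n4,n6} {n2}
n3—n4 (9): skip — n4 and n3 already connected.
n1—n2 (11): add. Components now {n1,n2} {n3,n4,n6}
n1—n3 (15): add. Components now {n1,n2,n3,n4,n6}
The 4th edge added is n1—n3.

n1-n3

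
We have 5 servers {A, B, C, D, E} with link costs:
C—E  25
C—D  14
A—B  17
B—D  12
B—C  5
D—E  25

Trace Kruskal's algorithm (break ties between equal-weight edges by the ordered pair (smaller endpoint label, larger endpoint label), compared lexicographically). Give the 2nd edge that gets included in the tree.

Sort edges by weight, then run Kruskal:
B—C (5): add — endpoints in different components.
B—D (12): add — endpoints in different components.
C—D (14): skip — C and D already connected.
A—B (17): add — endpoints in different components.
C—E (25): add — endpoints in different components.
The 2nd edge added is B—D.

B-D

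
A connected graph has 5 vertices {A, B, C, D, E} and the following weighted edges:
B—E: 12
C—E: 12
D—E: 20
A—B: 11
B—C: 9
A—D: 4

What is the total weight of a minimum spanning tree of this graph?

36

Sort edges by weight, then run Kruskal:
A—D (4): add — endpoints in different components.
B—C (9): add — endpoints in different components.
A—B (11): add — endpoints in different components.
B—E (12): add — endpoints in different components.
MST edges: A—D, B—C, A—B, B—E; total weight 4+9+11+12 = 36.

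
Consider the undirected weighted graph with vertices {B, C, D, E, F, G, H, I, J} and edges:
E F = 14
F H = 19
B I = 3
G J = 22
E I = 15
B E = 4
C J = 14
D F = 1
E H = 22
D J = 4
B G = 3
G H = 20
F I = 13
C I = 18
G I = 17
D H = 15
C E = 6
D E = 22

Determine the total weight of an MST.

Prim, starting at D.
Step 1: cheapest edge leaving the tree is D F (1); add F.
Step 2: cheapest edge leaving the tree is D J (4); add J.
Step 3: cheapest edge leaving the tree is F I (13); add I.
Step 4: cheapest edge leaving the tree is B I (3); add B.
Step 5: cheapest edge leaving the tree is B G (3); add G.
Step 6: cheapest edge leaving the tree is B E (4); add E.
Step 7: cheapest edge leaving the tree is C E (6); add C.
Step 8: cheapest edge leaving the tree is D H (15); add H.
MST edges: D F, D J, F I, B I, B G, B E, C E, D H; total weight 1+4+13+3+3+4+6+15 = 49.

49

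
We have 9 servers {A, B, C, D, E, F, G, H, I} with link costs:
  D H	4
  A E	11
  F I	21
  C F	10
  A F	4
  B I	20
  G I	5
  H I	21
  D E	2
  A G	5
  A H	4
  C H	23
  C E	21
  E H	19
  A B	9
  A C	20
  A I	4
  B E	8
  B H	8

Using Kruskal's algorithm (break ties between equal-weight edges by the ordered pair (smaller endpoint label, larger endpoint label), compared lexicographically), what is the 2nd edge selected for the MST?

A-F

Kruskal: consider edges lightest-first.
D E (2): add — endpoints in different components.
A F (4): add — endpoints in different components.
A H (4): add — endpoints in different components.
A I (4): add — endpoints in different components.
D H (4): add — endpoints in different components.
A G (5): add — endpoints in different components.
G I (5): skip — G and I already connected.
B E (8): add — endpoints in different components.
B H (8): skip — B and H already connected.
A B (9): skip — A and B already connected.
C F (10): add — endpoints in different components.
The 2nd edge added is A F.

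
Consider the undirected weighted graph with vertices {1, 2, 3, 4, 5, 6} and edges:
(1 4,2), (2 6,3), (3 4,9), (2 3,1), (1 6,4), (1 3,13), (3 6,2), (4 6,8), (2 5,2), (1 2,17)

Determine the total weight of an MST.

Grow the tree from 3 using Prim:
Step 1: frontier [2 3 1, 3 6 2, 3 4 9, 1 3 13] → take 2 3 (1); add 2.
Step 2: frontier [2 5 2, 2 6 3, 1 2 17, 3 6 2, 3 4 9, 1 3 13] → take 2 5 (2); add 5.
Step 3: frontier [2 6 3, 1 2 17, 3 6 2, 3 4 9, 1 3 13] → take 3 6 (2); add 6.
Step 4: frontier [1 2 17, 3 4 9, 1 3 13, 1 6 4, 4 6 8] → take 1 6 (4); add 1.
Step 5: frontier [1 4 2, 3 4 9, 4 6 8] → take 1 4 (2); add 4.
MST edges: 2 3, 2 5, 3 6, 1 6, 1 4; total weight 1+2+2+4+2 = 11.

11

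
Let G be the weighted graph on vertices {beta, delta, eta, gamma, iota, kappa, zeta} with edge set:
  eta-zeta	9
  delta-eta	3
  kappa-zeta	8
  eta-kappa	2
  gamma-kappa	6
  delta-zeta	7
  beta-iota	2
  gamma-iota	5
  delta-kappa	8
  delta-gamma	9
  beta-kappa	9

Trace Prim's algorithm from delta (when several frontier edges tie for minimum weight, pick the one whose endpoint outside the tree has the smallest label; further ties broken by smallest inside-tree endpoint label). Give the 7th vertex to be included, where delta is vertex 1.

Grow the tree from delta using Prim:
Step 1: cheapest edge leaving the tree is delta-eta (3); add eta.
Step 2: cheapest edge leaving the tree is eta-kappa (2); add kappa.
Step 3: cheapest edge leaving the tree is gamma-kappa (6); add gamma.
Step 4: cheapest edge leaving the tree is gamma-iota (5); add iota.
Step 5: cheapest edge leaving the tree is beta-iota (2); add beta.
Step 6: cheapest edge leaving the tree is delta-zeta (7); add zeta.
Vertex order: delta, eta, kappa, gamma, iota, beta, zeta. The 7th vertex is zeta.

zeta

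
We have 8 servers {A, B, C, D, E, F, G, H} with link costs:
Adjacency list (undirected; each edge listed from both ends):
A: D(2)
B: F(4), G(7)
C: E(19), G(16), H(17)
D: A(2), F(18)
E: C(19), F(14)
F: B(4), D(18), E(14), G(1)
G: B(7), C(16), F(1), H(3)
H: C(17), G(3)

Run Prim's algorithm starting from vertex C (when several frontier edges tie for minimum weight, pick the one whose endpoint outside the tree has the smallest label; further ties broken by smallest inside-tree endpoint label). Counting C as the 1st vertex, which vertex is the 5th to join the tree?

B

Grow the tree from C using Prim:
Step 1: frontier [C—G 16, C—H 17, C—E 19] → take C—G (16); add G.
Step 2: frontier [C—H 17, C—E 19, F—G 1, G—H 3, B—G 7] → take F—G (1); add F.
Step 3: frontier [C—H 17, C—E 19, B—F 4, E—F 14, D—F 18, G—H 3, B—G 7] → take G—H (3); add H.
Step 4: frontier [C—E 19, B—F 4, E—F 14, D—F 18, B—G 7] → take B—F (4); add B.
Step 5: frontier [C—E 19, E—F 14, D—F 18] → take E—F (14); add E.
Step 6: frontier [D—F 18] → take D—F (18); add D.
Step 7: frontier [A—D 2] → take A—D (2); add A.
Vertex order: C, G, F, H, B, E, D, A. The 5th vertex is B.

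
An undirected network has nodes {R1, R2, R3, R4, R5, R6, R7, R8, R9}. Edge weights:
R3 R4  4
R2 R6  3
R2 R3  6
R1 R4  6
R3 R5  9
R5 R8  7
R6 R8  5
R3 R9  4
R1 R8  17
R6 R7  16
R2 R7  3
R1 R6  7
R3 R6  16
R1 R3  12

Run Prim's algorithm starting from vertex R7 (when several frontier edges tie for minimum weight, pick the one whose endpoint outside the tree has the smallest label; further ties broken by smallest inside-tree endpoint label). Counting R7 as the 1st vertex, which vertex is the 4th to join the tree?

R8

Grow the tree from R7 using Prim:
Step 1: cheapest edge leaving the tree is R2 R7 (3); add R2.
Step 2: cheapest edge leaving the tree is R2 R6 (3); add R6.
Step 3: cheapest edge leaving the tree is R6 R8 (5); add R8.
Step 4: cheapest edge leaving the tree is R2 R3 (6); add R3.
Step 5: cheapest edge leaving the tree is R3 R4 (4); add R4.
Step 6: cheapest edge leaving the tree is R3 R9 (4); add R9.
Step 7: cheapest edge leaving the tree is R1 R4 (6); add R1.
Step 8: cheapest edge leaving the tree is R5 R8 (7); add R5.
Vertex order: R7, R2, R6, R8, R3, R4, R9, R1, R5. The 4th vertex is R8.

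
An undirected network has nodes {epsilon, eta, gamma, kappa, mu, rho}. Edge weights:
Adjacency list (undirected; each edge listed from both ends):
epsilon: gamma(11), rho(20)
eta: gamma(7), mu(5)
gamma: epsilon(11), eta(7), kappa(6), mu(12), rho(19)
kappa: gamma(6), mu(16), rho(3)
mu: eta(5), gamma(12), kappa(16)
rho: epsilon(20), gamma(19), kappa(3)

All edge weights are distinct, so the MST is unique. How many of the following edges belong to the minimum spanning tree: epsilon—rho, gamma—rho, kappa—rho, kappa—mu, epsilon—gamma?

Kruskal's algorithm — process edges by increasing weight (ties by edge label):
kappa—rho (3): add — endpoints in different components.
eta—mu (5): add — endpoints in different components.
gamma—kappa (6): add — endpoints in different components.
eta—gamma (7): add — endpoints in different components.
epsilon—gamma (11): add — endpoints in different components.
MST edge set: {kappa—rho, eta—mu, gamma—kappa, eta—gamma, epsilon—gamma}.
Of the listed edges, {kappa—rho, epsilon—gamma} are in the MST → 2.

2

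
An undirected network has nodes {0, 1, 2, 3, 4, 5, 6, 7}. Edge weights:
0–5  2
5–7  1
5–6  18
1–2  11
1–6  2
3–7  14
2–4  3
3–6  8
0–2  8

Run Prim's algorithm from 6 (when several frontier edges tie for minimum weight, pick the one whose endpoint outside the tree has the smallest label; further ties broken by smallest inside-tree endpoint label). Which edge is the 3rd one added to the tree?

Prim, starting at 6.
Step 1: frontier [1–6 2, 3–6 8, 5–6 18] → take 1–6 (2); add 1.
Step 2: frontier [1–2 11, 3–6 8, 5–6 18] → take 3–6 (8); add 3.
Step 3: frontier [1–2 11, 3–7 14, 5–6 18] → take 1–2 (11); add 2.
Step 4: frontier [2–4 3, 0–2 8, 3–7 14, 5–6 18] → take 2–4 (3); add 4.
Step 5: frontier [0–2 8, 3–7 14, 5–6 18] → take 0–2 (8); add 0.
Step 6: frontier [0–5 2, 3–7 14, 5–6 18] → take 0–5 (2); add 5.
Step 7: frontier [3–7 14, 5–7 1] → take 5–7 (1); add 7.
The 3rd edge added is 1–2.

1-2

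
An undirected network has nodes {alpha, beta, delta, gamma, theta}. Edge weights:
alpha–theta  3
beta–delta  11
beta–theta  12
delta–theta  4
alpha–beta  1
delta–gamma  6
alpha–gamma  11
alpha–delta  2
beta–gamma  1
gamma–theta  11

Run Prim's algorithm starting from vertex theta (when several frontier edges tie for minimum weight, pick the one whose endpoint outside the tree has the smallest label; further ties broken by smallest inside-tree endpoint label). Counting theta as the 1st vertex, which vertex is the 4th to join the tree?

gamma

Prim's algorithm from theta:
Step 1: frontier [alpha–theta 3, delta–theta 4, gamma–theta 11, beta–theta 12] → take alpha–theta (3); add alpha.
Step 2: frontier [alpha–beta 1, alpha–delta 2, alpha–gamma 11, delta–theta 4, gamma–theta 11, beta–theta 12] → take alpha–beta (1); add beta.
Step 3: frontier [alpha–delta 2, alpha–gamma 11, beta–gamma 1, beta–delta 11, delta–theta 4, gamma–theta 11] → take beta–gamma (1); add gamma.
Step 4: frontier [alpha–delta 2, beta–delta 11, delta–gamma 6, delta–theta 4] → take alpha–delta (2); add delta.
Vertex order: theta, alpha, beta, gamma, delta. The 4th vertex is gamma.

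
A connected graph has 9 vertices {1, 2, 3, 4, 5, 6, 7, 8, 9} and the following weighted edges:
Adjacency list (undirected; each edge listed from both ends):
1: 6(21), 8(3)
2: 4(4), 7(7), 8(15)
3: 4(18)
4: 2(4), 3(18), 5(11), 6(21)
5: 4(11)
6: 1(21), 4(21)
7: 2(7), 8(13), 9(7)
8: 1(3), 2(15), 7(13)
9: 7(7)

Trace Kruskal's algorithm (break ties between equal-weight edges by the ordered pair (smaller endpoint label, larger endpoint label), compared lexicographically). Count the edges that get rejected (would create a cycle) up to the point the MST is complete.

Kruskal's algorithm — process edges by increasing weight (ties by edge label):
1 8 (3): add — endpoints in different components.
2 4 (4): add — endpoints in different components.
2 7 (7): add — endpoints in different components.
7 9 (7): add — endpoints in different components.
4 5 (11): add — endpoints in different components.
7 8 (13): add — endpoints in different components.
2 8 (15): skip — 2 and 8 already connected.
3 4 (18): add — endpoints in different components.
1 6 (21): add — endpoints in different components.
Edges rejected before the tree was complete: 1.

1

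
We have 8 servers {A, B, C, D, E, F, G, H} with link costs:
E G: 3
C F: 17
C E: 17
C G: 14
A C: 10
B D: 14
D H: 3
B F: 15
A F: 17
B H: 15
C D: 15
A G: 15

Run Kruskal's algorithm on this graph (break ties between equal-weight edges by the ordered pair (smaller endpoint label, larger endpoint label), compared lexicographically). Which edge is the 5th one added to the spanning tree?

C-G

Kruskal: consider edges lightest-first.
D H (3): add — endpoints in different components.
E G (3): add — endpoints in different components.
A C (10): add — endpoints in different components.
B D (14): add — endpoints in different components.
C G (14): add — endpoints in different components.
A G (15): skip — A and G already connected.
B F (15): add — endpoints in different components.
B H (15): skip — B and H already connected.
C D (15): add — endpoints in different components.
The 5th edge added is C G.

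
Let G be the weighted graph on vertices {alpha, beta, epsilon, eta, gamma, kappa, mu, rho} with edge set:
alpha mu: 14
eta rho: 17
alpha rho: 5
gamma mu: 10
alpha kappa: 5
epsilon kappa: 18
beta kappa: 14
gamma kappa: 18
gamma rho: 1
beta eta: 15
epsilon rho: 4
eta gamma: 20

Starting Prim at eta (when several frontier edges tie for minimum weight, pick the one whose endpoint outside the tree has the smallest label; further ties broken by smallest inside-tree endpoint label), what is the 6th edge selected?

epsilon-rho

Prim, starting at eta.
Step 1: frontier [beta eta 15, eta rho 17, eta gamma 20] → take beta eta (15); add beta.
Step 2: frontier [beta kappa 14, eta rho 17, eta gamma 20] → take beta kappa (14); add kappa.
Step 3: frontier [eta rho 17, eta gamma 20, alpha kappa 5, epsilon kappa 18, gamma kappa 18] → take alpha kappa (5); add alpha.
Step 4: frontier [alpha rho 5, alpha mu 14, eta rho 17, eta gamma 20, epsilon kappa 18, gamma kappa 18] → take alpha rho (5); add rho.
Step 5: frontier [alpha mu 14, eta gamma 20, epsilon kappa 18, gamma kappa 18, gamma rho 1, epsilon rho 4] → take gamma rho (1); add gamma.
Step 6: frontier [alpha mu 14, gamma mu 10, epsilon kappa 18, epsilon rho 4] → take epsilon rho (4); add epsilon.
Step 7: frontier [alpha mu 14, gamma mu 10] → take gamma mu (10); add mu.
The 6th edge added is epsilon rho.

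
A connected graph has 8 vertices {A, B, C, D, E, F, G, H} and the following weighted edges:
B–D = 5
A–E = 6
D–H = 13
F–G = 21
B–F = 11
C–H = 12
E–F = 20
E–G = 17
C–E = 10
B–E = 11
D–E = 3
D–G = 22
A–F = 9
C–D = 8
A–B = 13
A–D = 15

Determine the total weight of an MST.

Kruskal: consider edges lightest-first.
D–E (3): add — endpoints in different components.
B–D (5): add — endpoints in different components.
A–E (6): add — endpoints in different components.
C–D (8): add — endpoints in different components.
A–F (9): add — endpoints in different components.
C–E (10): skip — C and E already connected.
B–E (11): skip — B and E already connected.
B–F (11): skip — B and F already connected.
C–H (12): add — endpoints in different components.
A–B (13): skip — A and B already connected.
D–H (13): skip — D and H already connected.
A–D (15): skip — A and D already connected.
E–G (17): add — endpoints in different components.
MST edges: D–E, B–D, A–E, C–D, A–F, C–H, E–G; total weight 3+5+6+8+9+12+17 = 60.

60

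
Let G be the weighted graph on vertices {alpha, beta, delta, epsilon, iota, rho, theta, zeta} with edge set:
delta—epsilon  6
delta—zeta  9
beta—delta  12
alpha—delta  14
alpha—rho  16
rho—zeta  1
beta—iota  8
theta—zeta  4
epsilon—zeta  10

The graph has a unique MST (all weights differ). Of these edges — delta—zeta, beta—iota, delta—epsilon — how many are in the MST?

Sort edges by weight, then run Kruskal:
rho—zeta (1): add — endpoints in different components.
theta—zeta (4): add — endpoints in different components.
delta—epsilon (6): add — endpoints in different components.
beta—iota (8): add — endpoints in different components.
delta—zeta (9): add — endpoints in different components.
epsilon—zeta (10): skip — epsilon and zeta already connected.
beta—delta (12): add — endpoints in different components.
alpha—delta (14): add — endpoints in different components.
MST edge set: {rho—zeta, theta—zeta, delta—epsilon, beta—iota, delta—zeta, beta—delta, alpha—delta}.
Of the listed edges, {delta—zeta, beta—iota, delta—epsilon} are in the MST → 3.

3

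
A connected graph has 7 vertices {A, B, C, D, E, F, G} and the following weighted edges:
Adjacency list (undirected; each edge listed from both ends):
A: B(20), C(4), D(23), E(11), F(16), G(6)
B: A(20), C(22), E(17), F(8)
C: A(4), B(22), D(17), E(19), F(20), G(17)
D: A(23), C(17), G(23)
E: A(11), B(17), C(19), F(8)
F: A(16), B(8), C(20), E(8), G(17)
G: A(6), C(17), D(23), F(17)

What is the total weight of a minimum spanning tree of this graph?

Grow the tree from F using Prim:
Step 1: cheapest edge leaving the tree is B-F (8); add B.
Step 2: cheapest edge leaving the tree is E-F (8); add E.
Step 3: cheapest edge leaving the tree is A-E (11); add A.
Step 4: cheapest edge leaving the tree is A-C (4); add C.
Step 5: cheapest edge leaving the tree is A-G (6); add G.
Step 6: cheapest edge leaving the tree is C-D (17); add D.
MST edges: B-F, E-F, A-E, A-C, A-G, C-D; total weight 8+8+11+4+6+17 = 54.

54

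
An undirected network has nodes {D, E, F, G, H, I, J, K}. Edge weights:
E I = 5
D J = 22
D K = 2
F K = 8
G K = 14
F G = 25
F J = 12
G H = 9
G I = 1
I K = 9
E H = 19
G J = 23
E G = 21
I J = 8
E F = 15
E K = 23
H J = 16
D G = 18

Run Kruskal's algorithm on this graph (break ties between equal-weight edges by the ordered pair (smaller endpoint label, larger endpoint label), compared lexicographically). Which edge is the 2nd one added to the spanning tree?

Sort edges by weight, then run Kruskal:
G I (1): add — endpoints in different components.
D K (2): add — endpoints in different components.
E I (5): add — endpoints in different components.
F K (8): add — endpoints in different components.
I J (8): add — endpoints in different components.
G H (9): add — endpoints in different components.
I K (9): add — endpoints in different components.
The 2nd edge added is D K.

D-K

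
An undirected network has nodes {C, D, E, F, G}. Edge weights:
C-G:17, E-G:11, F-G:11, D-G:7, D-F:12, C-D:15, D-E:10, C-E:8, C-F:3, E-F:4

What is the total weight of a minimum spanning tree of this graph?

24

Grow the tree from D using Prim:
Step 1: cheapest edge leaving the tree is D-G (7); add G.
Step 2: cheapest edge leaving the tree is D-E (10); add E.
Step 3: cheapest edge leaving the tree is E-F (4); add F.
Step 4: cheapest edge leaving the tree is C-F (3); add C.
MST edges: D-G, D-E, E-F, C-F; total weight 7+10+4+3 = 24.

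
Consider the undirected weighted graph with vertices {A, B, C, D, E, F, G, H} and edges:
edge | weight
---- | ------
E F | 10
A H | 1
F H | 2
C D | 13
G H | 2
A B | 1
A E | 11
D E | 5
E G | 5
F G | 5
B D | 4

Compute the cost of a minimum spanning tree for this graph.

28

Grow the tree from H using Prim:
Step 1: cheapest edge leaving the tree is A H (1); add A.
Step 2: cheapest edge leaving the tree is A B (1); add B.
Step 3: cheapest edge leaving the tree is F H (2); add F.
Step 4: cheapest edge leaving the tree is G H (2); add G.
Step 5: cheapest edge leaving the tree is B D (4); add D.
Step 6: cheapest edge leaving the tree is D E (5); add E.
Step 7: cheapest edge leaving the tree is C D (13); add C.
MST edges: A H, A B, F H, G H, B D, D E, C D; total weight 1+1+2+2+4+5+13 = 28.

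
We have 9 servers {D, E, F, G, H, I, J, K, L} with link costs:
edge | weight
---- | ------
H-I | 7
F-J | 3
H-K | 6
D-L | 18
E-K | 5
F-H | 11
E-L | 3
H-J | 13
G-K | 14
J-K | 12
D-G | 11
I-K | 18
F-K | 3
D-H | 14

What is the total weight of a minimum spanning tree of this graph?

Kruskal's algorithm — process edges by increasing weight (ties by edge label):
E-L (3): add — endpoints in different components.
F-J (3): add — endpoints in different components.
F-K (3): add — endpoints in different components.
E-K (5): add — endpoints in different components.
H-K (6): add — endpoints in different components.
H-I (7): add — endpoints in different components.
D-G (11): add — endpoints in different components.
F-H (11): skip — F and H already connected.
J-K (12): skip — J and K already connected.
H-J (13): skip — H and J already connected.
D-H (14): add — endpoints in different components.
MST edges: E-L, F-J, F-K, E-K, H-K, H-I, D-G, D-H; total weight 3+3+3+5+6+7+11+14 = 52.

52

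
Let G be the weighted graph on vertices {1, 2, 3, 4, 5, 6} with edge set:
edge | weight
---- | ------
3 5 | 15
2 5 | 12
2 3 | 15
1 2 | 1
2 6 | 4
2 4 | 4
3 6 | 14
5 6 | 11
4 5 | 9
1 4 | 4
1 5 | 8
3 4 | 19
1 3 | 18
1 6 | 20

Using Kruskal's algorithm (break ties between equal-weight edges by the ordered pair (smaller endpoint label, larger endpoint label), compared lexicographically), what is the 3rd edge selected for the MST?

Kruskal: consider edges lightest-first.
1 2 (1): add — endpoints in different components.
1 4 (4): add — endpoints in different components.
2 4 (4): skip — 2 and 4 already connected.
2 6 (4): add — endpoints in different components.
1 5 (8): add — endpoints in different components.
4 5 (9): skip — 4 and 5 already connected.
5 6 (11): skip — 5 and 6 already connected.
2 5 (12): skip — 2 and 5 already connected.
3 6 (14): add — endpoints in different components.
The 3rd edge added is 2 6.

2-6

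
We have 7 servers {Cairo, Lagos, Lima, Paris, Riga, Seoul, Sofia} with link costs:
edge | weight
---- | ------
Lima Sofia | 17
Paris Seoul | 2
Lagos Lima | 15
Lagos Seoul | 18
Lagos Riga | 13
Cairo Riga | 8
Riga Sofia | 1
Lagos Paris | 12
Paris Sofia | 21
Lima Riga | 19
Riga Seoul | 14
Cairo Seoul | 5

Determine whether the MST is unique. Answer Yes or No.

Sort edges by weight, then run Kruskal:
Riga Sofia (1): add — endpoints in different components.
Paris Seoul (2): add — endpoints in different components.
Cairo Seoul (5): add — endpoints in different components.
Cairo Riga (8): add — endpoints in different components.
Lagos Paris (12): add — endpoints in different components.
Lagos Riga (13): skip — Lagos and Riga already connected.
Riga Seoul (14): skip — Seoul and Riga already connected.
Lagos Lima (15): add — endpoints in different components.
Every non-tree edge has weight strictly greater than the heaviest edge on the tree path between its endpoints, so the MST is unique.

Yes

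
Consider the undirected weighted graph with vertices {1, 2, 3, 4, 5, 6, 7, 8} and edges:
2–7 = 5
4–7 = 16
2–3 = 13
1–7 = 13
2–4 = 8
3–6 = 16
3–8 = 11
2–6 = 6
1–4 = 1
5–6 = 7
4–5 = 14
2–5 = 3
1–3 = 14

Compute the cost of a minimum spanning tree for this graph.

Kruskal's algorithm — process edges by increasing weight (ties by edge label):
1–4 (1): add — endpoints in different components.
2–5 (3): add — endpoints in different components.
2–7 (5): add — endpoints in different components.
2–6 (6): add — endpoints in different components.
5–6 (7): skip — 5 and 6 already connected.
2–4 (8): add — endpoints in different components.
3–8 (11): add — endpoints in different components.
1–7 (13): skip — 1 and 7 already connected.
2–3 (13): add — endpoints in different components.
MST edges: 1–4, 2–5, 2–7, 2–6, 2–4, 3–8, 2–3; total weight 1+3+5+6+8+11+13 = 47.

47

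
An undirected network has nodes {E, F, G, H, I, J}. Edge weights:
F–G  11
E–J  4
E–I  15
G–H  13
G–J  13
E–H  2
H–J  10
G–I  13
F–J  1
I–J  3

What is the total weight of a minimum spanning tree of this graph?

Prim, starting at J.
Step 1: frontier [F–J 1, I–J 3, E–J 4, H–J 10, G–J 13] → take F–J (1); add F.
Step 2: frontier [F–G 11, I–J 3, E–J 4, H–J 10, G–J 13] → take I–J (3); add I.
Step 3: frontier [F–G 11, G–I 13, E–I 15, E–J 4, H–J 10, G–J 13] → take E–J (4); add E.
Step 4: frontier [E–H 2, F–G 11, G–I 13, H–J 10, G–J 13] → take E–H (2); add H.
Step 5: frontier [F–G 11, G–H 13, G–I 13, G–J 13] → take F–G (11); add G.
MST edges: F–J, I–J, E–J, E–H, F–G; total weight 1+3+4+2+11 = 21.

21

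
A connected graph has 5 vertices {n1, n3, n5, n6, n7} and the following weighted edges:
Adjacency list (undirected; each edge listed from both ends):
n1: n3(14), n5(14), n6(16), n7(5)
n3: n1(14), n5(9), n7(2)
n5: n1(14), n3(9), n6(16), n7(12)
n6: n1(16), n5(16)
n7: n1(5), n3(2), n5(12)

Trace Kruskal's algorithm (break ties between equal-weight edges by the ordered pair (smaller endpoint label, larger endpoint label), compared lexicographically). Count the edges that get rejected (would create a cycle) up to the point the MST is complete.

Kruskal's algorithm — process edges by increasing weight (ties by edge label):
n3 n7 (2): add — endpoints in different components.
n1 n7 (5): add — endpoints in different components.
n3 n5 (9): add — endpoints in different components.
n5 n7 (12): skip — n7 and n5 already connected.
n1 n3 (14): skip — n3 and n1 already connected.
n1 n5 (14): skip — n5 and n1 already connected.
n1 n6 (16): add — endpoints in different components.
Edges rejected before the tree was complete: 3.

3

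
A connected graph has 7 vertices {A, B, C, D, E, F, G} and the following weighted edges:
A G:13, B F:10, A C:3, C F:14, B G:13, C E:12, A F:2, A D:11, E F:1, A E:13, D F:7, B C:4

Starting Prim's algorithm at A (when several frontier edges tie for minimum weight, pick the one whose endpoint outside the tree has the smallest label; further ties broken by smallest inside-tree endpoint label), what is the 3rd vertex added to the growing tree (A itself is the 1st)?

Grow the tree from A using Prim:
Step 1: cheapest edge leaving the tree is A F (2); add F.
Step 2: cheapest edge leaving the tree is E F (1); add E.
Step 3: cheapest edge leaving the tree is A C (3); add C.
Step 4: cheapest edge leaving the tree is B C (4); add B.
Step 5: cheapest edge leaving the tree is D F (7); add D.
Step 6: cheapest edge leaving the tree is A G (13); add G.
Vertex order: A, F, E, C, B, D, G. The 3rd vertex is E.

E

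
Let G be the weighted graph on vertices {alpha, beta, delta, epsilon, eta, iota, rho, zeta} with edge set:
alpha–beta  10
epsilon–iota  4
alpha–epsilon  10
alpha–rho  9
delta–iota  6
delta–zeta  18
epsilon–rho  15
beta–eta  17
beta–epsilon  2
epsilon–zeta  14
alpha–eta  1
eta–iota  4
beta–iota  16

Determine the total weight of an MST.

Kruskal's algorithm — process edges by increasing weight (ties by edge label):
alpha–eta (1): add — endpoints in different components.
beta–epsilon (2): add — endpoints in different components.
epsilon–iota (4): add — endpoints in different components.
eta–iota (4): add — endpoints in different components.
delta–iota (6): add — endpoints in different components.
alpha–rho (9): add — endpoints in different components.
alpha–beta (10): skip — alpha and beta already connected.
alpha–epsilon (10): skip — alpha and epsilon already connected.
epsilon–zeta (14): add — endpoints in different components.
MST edges: alpha–eta, beta–epsilon, epsilon–iota, eta–iota, delta–iota, alpha–rho, epsilon–zeta; total weight 1+2+4+4+6+9+14 = 40.

40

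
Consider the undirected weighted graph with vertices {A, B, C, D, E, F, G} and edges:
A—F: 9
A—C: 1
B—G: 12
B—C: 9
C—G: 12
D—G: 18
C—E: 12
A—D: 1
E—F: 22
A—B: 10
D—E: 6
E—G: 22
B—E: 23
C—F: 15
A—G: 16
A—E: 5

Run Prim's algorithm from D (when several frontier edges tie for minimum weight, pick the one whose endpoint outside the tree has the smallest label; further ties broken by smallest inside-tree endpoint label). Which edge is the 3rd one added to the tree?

Prim's algorithm from D:
Step 1: cheapest edge leaving the tree is A—D (1); add A.
Step 2: cheapest edge leaving the tree is A—C (1); add C.
Step 3: cheapest edge leaving the tree is A—E (5); add E.
Step 4: cheapest edge leaving the tree is B—C (9); add B.
Step 5: cheapest edge leaving the tree is A—F (9); add F.
Step 6: cheapest edge leaving the tree is B—G (12); add G.
The 3rd edge added is A—E.

A-E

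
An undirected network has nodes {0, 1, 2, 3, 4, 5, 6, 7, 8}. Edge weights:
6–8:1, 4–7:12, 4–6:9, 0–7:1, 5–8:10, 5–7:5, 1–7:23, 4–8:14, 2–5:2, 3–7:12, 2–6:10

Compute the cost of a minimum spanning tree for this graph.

63

Prim's algorithm from 3:
Step 1: frontier [3–7 12] → take 3–7 (12); add 7.
Step 2: frontier [0–7 1, 5–7 5, 4–7 12, 1–7 23] → take 0–7 (1); add 0.
Step 3: frontier [5–7 5, 4–7 12, 1–7 23] → take 5–7 (5); add 5.
Step 4: frontier [2–5 2, 5–8 10, 4–7 12, 1–7 23] → take 2–5 (2); add 2.
Step 5: frontier [2–6 10, 5–8 10, 4–7 12, 1–7 23] → take 2–6 (10); add 6.
Step 6: frontier [5–8 10, 6–8 1, 4–6 9, 4–7 12, 1–7 23] → take 6–8 (1); add 8.
Step 7: frontier [4–6 9, 4–7 12, 1–7 23, 4–8 14] → take 4–6 (9); add 4.
Step 8: frontier [1–7 23] → take 1–7 (23); add 1.
MST edges: 3–7, 0–7, 5–7, 2–5, 2–6, 6–8, 4–6, 1–7; total weight 12+1+5+2+10+1+9+23 = 63.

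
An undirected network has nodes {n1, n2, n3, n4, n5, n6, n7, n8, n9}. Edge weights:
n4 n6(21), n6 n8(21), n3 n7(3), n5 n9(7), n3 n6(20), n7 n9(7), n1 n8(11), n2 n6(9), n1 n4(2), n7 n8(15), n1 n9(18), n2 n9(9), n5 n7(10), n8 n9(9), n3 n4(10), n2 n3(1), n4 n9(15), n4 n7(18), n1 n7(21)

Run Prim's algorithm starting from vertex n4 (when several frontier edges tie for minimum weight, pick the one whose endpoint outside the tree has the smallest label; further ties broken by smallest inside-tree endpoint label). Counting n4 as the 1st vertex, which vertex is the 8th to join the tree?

Prim's algorithm from n4:
Step 1: cheapest edge leaving the tree is n1 n4 (2); add n1.
Step 2: cheapest edge leaving the tree is n3 n4 (10); add n3.
Step 3: cheapest edge leaving the tree is n2 n3 (1); add n2.
Step 4: cheapest edge leaving the tree is n3 n7 (3); add n7.
Step 5: cheapest edge leaving the tree is n7 n9 (7); add n9.
Step 6: cheapest edge leaving the tree is n5 n9 (7); add n5.
Step 7: cheapest edge leaving the tree is n2 n6 (9); add n6.
Step 8: cheapest edge leaving the tree is n8 n9 (9); add n8.
Vertex order: n4, n1, n3, n2, n7, n9, n5, n6, n8. The 8th vertex is n6.

n6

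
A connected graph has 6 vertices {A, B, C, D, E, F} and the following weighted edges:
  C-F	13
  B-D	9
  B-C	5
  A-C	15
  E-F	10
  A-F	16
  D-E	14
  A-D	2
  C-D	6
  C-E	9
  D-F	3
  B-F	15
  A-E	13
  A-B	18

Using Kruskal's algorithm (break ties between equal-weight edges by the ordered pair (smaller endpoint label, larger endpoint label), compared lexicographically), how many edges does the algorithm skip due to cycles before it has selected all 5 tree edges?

Kruskal's algorithm — process edges by increasing weight (ties by edge label):
A-D (2): add. Components now {A,D} {B} {C} {E} {F}
D-F (3): add. Components now {A,D,F} {B} {C} {E}
B-C (5): add. Components now {A,D,F} {B,C} {E}
C-D (6): add. Components now {A,B,C,D,F} {E}
B-D (9): skip — B and D already connected.
C-E (9): add. Components now {A,B,C,D,E,F}
Edges rejected before the tree was complete: 1.

1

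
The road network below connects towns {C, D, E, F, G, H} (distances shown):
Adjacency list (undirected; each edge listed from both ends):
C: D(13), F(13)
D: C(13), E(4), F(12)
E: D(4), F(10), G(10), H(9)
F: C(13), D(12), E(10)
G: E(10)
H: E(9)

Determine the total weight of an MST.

46

Prim, starting at D.
Step 1: frontier [D E 4, D F 12, C D 13] → take D E (4); add E.
Step 2: frontier [D F 12, C D 13, E H 9, E F 10, E G 10] → take E H (9); add H.
Step 3: frontier [D F 12, C D 13, E F 10, E G 10] → take E F (10); add F.
Step 4: frontier [C D 13, E G 10, C F 13] → take E G (10); add G.
Step 5: frontier [C D 13, C F 13] → take C D (13); add C.
MST edges: D E, E H, E F, E G, C D; total weight 4+9+10+10+13 = 46.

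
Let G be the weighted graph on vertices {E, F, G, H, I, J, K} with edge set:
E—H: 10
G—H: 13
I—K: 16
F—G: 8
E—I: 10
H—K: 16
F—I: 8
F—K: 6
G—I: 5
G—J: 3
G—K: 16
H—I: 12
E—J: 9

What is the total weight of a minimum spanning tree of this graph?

Kruskal: consider edges lightest-first.
G—J (3): add — endpoints in different components.
G—I (5): add — endpoints in different components.
F—K (6): add — endpoints in different components.
F—G (8): add — endpoints in different components.
F—I (8): skip — F and I already connected.
E—J (9): add — endpoints in different components.
E—H (10): add — endpoints in different components.
MST edges: G—J, G—I, F—K, F—G, E—J, E—H; total weight 3+5+6+8+9+10 = 41.

41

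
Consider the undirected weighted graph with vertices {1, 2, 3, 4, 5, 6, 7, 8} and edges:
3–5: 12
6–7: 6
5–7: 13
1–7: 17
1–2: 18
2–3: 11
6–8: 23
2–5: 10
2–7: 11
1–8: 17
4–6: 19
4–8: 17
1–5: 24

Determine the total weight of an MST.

89

Prim's algorithm from 4:
Step 1: frontier [4–8 17, 4–6 19] → take 4–8 (17); add 8.
Step 2: frontier [4–6 19, 1–8 17, 6–8 23] → take 1–8 (17); add 1.
Step 3: frontier [1–7 17, 1–2 18, 1–5 24, 4–6 19, 6–8 23] → take 1–7 (17); add 7.
Step 4: frontier [1–2 18, 1–5 24, 4–6 19, 6–7 6, 2–7 11, 5–7 13, 6–8 23] → take 6–7 (6); add 6.
Step 5: frontier [1–2 18, 1–5 24, 2–7 11, 5–7 13] → take 2–7 (11); add 2.
Step 6: frontier [1–5 24, 2–5 10, 2–3 11, 5–7 13] → take 2–5 (10); add 5.
Step 7: frontier [2–3 11, 3–5 12] → take 2–3 (11); add 3.
MST edges: 4–8, 1–8, 1–7, 6–7, 2–7, 2–5, 2–3; total weight 17+17+17+6+11+10+11 = 89.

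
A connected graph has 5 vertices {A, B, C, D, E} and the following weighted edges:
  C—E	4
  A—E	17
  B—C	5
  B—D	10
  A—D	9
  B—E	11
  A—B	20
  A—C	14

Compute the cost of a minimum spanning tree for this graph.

Grow the tree from B using Prim:
Step 1: cheapest edge leaving the tree is B—C (5); add C.
Step 2: cheapest edge leaving the tree is C—E (4); add E.
Step 3: cheapest edge leaving the tree is B—D (10); add D.
Step 4: cheapest edge leaving the tree is A—D (9); add A.
MST edges: B—C, C—E, B—D, A—D; total weight 5+4+10+9 = 28.

28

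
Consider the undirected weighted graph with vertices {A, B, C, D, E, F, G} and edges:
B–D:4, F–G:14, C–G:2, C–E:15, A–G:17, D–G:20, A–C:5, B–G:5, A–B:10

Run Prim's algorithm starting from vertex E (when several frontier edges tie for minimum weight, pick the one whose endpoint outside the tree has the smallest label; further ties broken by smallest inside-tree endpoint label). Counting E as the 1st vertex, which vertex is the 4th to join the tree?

Prim's algorithm from E:
Step 1: cheapest edge leaving the tree is C–E (15); add C.
Step 2: cheapest edge leaving the tree is C–G (2); add G.
Step 3: cheapest edge leaving the tree is A–C (5); add A.
Step 4: cheapest edge leaving the tree is B–G (5); add B.
Step 5: cheapest edge leaving the tree is B–D (4); add D.
Step 6: cheapest edge leaving the tree is F–G (14); add F.
Vertex order: E, C, G, A, B, D, F. The 4th vertex is A.

A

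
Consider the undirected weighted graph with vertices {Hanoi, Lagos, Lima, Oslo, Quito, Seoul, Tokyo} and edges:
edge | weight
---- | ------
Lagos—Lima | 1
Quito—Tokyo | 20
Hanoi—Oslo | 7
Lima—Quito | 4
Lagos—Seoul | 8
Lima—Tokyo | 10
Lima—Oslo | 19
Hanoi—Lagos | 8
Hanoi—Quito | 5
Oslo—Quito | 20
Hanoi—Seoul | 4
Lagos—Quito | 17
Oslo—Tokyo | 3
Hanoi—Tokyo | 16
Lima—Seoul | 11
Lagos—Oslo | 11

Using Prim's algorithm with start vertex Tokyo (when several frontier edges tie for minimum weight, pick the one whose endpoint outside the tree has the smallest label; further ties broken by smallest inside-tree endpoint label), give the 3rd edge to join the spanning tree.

Prim's algorithm from Tokyo:
Step 1: cheapest edge leaving the tree is Oslo—Tokyo (3); add Oslo.
Step 2: cheapest edge leaving the tree is Hanoi—Oslo (7); add Hanoi.
Step 3: cheapest edge leaving the tree is Hanoi—Seoul (4); add Seoul.
Step 4: cheapest edge leaving the tree is Hanoi—Quito (5); add Quito.
Step 5: cheapest edge leaving the tree is Lima—Quito (4); add Lima.
Step 6: cheapest edge leaving the tree is Lagos—Lima (1); add Lagos.
The 3rd edge added is Hanoi—Seoul.

Hanoi-Seoul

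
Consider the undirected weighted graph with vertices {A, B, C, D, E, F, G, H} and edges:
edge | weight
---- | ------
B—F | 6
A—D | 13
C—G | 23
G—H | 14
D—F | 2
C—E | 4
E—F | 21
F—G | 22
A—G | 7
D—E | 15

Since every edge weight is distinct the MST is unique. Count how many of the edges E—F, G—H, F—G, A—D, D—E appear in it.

Kruskal: consider edges lightest-first.
D—F (2): add — endpoints in different components.
C—E (4): add — endpoints in different components.
B—F (6): add — endpoints in different components.
A—G (7): add — endpoints in different components.
A—D (13): add — endpoints in different components.
G—H (14): add — endpoints in different components.
D—E (15): add — endpoints in different components.
MST edge set: {D—F, C—E, B—F, A—G, A—D, G—H, D—E}.
Of the listed edges, {G—H, A—D, D—E} are in the MST → 3.

3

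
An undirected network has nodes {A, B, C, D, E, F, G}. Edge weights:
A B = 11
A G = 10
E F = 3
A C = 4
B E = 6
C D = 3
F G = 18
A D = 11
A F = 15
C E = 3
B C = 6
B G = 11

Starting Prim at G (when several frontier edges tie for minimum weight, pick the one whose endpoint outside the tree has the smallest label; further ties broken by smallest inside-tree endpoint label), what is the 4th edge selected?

Prim, starting at G.
Step 1: cheapest edge leaving the tree is A G (10); add A.
Step 2: cheapest edge leaving the tree is A C (4); add C.
Step 3: cheapest edge leaving the tree is C D (3); add D.
Step 4: cheapest edge leaving the tree is C E (3); add E.
Step 5: cheapest edge leaving the tree is E F (3); add F.
Step 6: cheapest edge leaving the tree is B C (6); add B.
The 4th edge added is C E.

C-E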